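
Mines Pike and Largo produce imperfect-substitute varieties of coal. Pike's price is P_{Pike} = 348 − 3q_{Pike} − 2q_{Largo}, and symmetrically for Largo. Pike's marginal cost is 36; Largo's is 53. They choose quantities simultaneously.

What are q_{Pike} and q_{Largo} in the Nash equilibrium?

40.0625, 35.8125

Mine Pike's profit: π = q_{Pike}(348 − 3q_{Pike} − 2q_{Largo}) − 36q_{Pike}.
∂π/∂q_{Pike} = 312 − 6q_{Pike} − 2q_{Largo} = 0 ⇒ q_{Pike} = 52 − (1/3)q_{Largo}.
Similarly q_{Largo} = 295/6 − (1/3)q_{Pike}.
Substituting the second reaction function into the first: q_{Pike} = 52 − (1/3)(295/6 − (1/3)q_{Pike}), which gives (8/9)q_{Pike} = 641/18 ⇒ q_{Pike} = 40.0625.
Then q_{Largo} = 295/6 − (1/3)·40.0625 = 35.8125.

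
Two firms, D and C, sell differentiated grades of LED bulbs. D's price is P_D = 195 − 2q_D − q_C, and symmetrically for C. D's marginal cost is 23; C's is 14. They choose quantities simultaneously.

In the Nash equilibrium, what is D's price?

Firm D's profit: π = q_D(195 − 2q_D − q_C) − 23q_D.
∂π/∂q_D = 172 − 4q_D − q_C = 0 ⇒ q_D = 43 − 0.25q_C.
Similarly q_C = 45.25 − 0.25q_D.
Substituting the second reaction function into the first: q_D = 43 − 0.25(45.25 − 0.25q_D), which gives 0.9375q_D = 31.6875 ⇒ q_D = 33.8.
Then q_C = 45.25 − 0.25·33.8 = 36.8.
P_D = 195 − 2·33.8 − 36.8 = 90.6.

90.6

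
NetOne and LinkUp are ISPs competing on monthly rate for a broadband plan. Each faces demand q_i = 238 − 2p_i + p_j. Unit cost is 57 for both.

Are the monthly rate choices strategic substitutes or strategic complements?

NetOne's profit: π = (p_{NetOne} − 57)(238 − 2p_{NetOne} + p_{LinkUp}).
∂π/∂p_{NetOne} = 352 − 4p_{NetOne} + p_{LinkUp} = 0 ⇒ p_{NetOne} = 88 + 0.25p_{LinkUp}.
The best-response slope dp_{NetOne}/dp_{LinkUp} = 0.25 > 0: the reaction function is upward-sloping, so the choices are strategic complements.

strategic complements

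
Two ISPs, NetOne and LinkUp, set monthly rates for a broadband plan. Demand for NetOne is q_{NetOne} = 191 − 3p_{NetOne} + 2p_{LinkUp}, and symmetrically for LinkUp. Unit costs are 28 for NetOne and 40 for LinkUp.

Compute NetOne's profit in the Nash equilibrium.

NetOne's profit: π = (p_{NetOne} − 28)(191 − 3p_{NetOne} + 2p_{LinkUp}).
∂π/∂p_{NetOne} = 275 − 6p_{NetOne} + 2p_{LinkUp} = 0 ⇒ p_{NetOne} = 275/6 + (1/3)p_{LinkUp}.
Similarly p_{LinkUp} = 311/6 + (1/3)p_{NetOne}.
Plugging p_{LinkUp} into NetOne's best response: p_{NetOne} = 275/6 + (1/3)(311/6 + (1/3)p_{NetOne}) ⇒ (8/9)p_{NetOne} = 568/9, so p_{NetOne} = 71.
Then p_{LinkUp} = 311/6 + (1/3)·71 = 75.5.
q_{NetOne} = 191 − 3·71 + 2·75.5 = 129.
Profit = (71 − 28)·129 = 5547.

5547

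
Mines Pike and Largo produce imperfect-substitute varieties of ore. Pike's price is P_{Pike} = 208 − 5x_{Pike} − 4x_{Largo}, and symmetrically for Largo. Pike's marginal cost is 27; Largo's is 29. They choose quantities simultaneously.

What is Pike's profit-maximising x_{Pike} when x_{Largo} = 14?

Mine Pike's profit: π = x_{Pike}(208 − 5x_{Pike} − 4x_{Largo}) − 27x_{Pike}.
∂π/∂x_{Pike} = 181 − 10x_{Pike} − 4x_{Largo} = 0 ⇒ x_{Pike} = 18.1 − 0.4x_{Largo}.
At x_{Largo} = 14: x_{Pike} = 18.1 − 0.4·14 = 12.5.

12.5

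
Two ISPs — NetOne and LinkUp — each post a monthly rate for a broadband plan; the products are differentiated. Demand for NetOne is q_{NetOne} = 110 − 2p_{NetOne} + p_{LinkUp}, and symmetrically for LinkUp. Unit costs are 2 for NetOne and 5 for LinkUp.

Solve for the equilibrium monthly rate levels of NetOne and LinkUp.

38.4, 39.6

NetOne's profit: π = (p_{NetOne} − 2)(110 − 2p_{NetOne} + p_{LinkUp}).
∂π/∂p_{NetOne} = 114 − 4p_{NetOne} + p_{LinkUp} = 0 ⇒ p_{NetOne} = 28.5 + 0.25p_{LinkUp}.
Similarly p_{LinkUp} = 30 + 0.25p_{NetOne}.
Plugging p_{LinkUp} into NetOne's best response: p_{NetOne} = 28.5 + 0.25(30 + 0.25p_{NetOne}) ⇒ 0.9375p_{NetOne} = 36, so p_{NetOne} = 38.4.
Then p_{LinkUp} = 30 + 0.25·38.4 = 39.6.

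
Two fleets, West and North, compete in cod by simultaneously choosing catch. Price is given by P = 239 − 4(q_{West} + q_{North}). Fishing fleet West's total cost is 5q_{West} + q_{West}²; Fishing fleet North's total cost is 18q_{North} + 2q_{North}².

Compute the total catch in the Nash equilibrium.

30.75

Fishing fleet West's profit: π = q_{West}(239 − 4(q_{West} + q_{North})) − 5q_{West} − q_{West}².
∂π/∂q_{West} = 234 − 10q_{West} − 4q_{North} = 0, so q_{West} = 23.4 − 0.4q_{North}.
For North: ∂π/∂q_{North} = 221 − 12q_{North} − 4q_{West} = 0 ⇒ q_{North} = 221/12 − (1/3)q_{West}.
Plugging q_{North} into West's best response: q_{West} = 23.4 − 0.4(221/12 − (1/3)q_{West}) ⇒ (13/15)q_{West} = 481/30, so q_{West} = 18.5.
Then q_{North} = 221/12 − (1/3)·18.5 = 12.25.
Total catch: 18.5 + 12.25 = 30.75.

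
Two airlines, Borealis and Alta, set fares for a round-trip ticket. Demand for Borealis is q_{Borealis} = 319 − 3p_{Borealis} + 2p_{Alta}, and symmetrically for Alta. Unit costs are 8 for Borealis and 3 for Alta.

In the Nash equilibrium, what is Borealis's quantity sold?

Borealis's profit: π = (p_{Borealis} − 8)(319 − 3p_{Borealis} + 2p_{Alta}).
∂π/∂p_{Borealis} = 343 − 6p_{Borealis} + 2p_{Alta} = 0 ⇒ p_{Borealis} = 343/6 + (1/3)p_{Alta}.
Similarly p_{Alta} = 164/3 + (1/3)p_{Borealis}.
Substituting the second reaction function into the first: p_{Borealis} = 343/6 + (1/3)(164/3 + (1/3)p_{Borealis}), which gives (8/9)p_{Borealis} = 1357/18 ⇒ p_{Borealis} = 84.8125.
Then p_{Alta} = 164/3 + (1/3)·84.8125 = 82.9375.
q_{Borealis} = 319 − 3·84.8125 + 2·82.9375 = 230.4375.

230.4375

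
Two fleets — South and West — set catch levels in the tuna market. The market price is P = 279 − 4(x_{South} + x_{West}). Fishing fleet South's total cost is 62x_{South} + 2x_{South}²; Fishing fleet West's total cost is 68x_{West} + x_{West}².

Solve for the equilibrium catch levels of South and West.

Fishing fleet South's profit: π = x_{South}(279 − 4(x_{South} + x_{West})) − 62x_{South} − 2x_{South}².
∂π/∂x_{South} = 217 − 12x_{South} − 4x_{West} = 0, so x_{South} = 217/12 − (1/3)x_{West}.
For West: ∂π/∂x_{West} = 211 − 10x_{West} − 4x_{South} = 0 ⇒ x_{West} = 21.1 − 0.4x_{South}.
Substituting the second reaction function into the first: x_{South} = 217/12 − (1/3)(21.1 − 0.4x_{South}), which gives (13/15)x_{South} = 11.05 ⇒ x_{South} = 12.75.
Then x_{West} = 21.1 − 0.4·12.75 = 16.

12.75, 16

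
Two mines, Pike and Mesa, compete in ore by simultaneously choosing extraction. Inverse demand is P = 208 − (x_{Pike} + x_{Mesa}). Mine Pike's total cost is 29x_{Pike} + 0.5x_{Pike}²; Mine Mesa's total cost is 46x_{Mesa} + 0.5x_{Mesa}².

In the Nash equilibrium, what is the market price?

122.75

Mine Pike's profit: π = x_{Pike}(208 − (x_{Pike} + x_{Mesa})) − 29x_{Pike} − 0.5x_{Pike}².
∂π/∂x_{Pike} = 179 − 3x_{Pike} − x_{Mesa} = 0, so x_{Pike} = 179/3 − (1/3)x_{Mesa}.
By the same steps for Mesa: x_{Mesa} = 54 − (1/3)x_{Pike}.
Plugging x_{Mesa} into Pike's best response: x_{Pike} = 179/3 − (1/3)(54 − (1/3)x_{Pike}) ⇒ (8/9)x_{Pike} = 125/3, so x_{Pike} = 46.875.
Then x_{Mesa} = 54 − (1/3)·46.875 = 38.375.
Equilibrium price: P = 208 − 85.25 = 122.75.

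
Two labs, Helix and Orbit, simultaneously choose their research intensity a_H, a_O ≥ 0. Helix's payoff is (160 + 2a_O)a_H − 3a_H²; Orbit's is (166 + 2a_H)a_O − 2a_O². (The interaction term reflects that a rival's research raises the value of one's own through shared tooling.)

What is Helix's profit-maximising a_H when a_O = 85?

55

Expanding Helix's payoff: 160a_H + 2a_Oa_H − 3a_H².
∂π/∂a_H = 160 + 2a_O − 6a_H = 0, so a_H = 80/3 + (1/3)a_O.
At a_O = 85: a_H = 80/3 + (1/3)·85 = 55.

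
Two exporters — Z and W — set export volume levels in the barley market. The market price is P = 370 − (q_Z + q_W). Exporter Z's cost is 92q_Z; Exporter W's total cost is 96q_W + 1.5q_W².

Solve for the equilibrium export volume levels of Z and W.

Exporter Z's profit: π = q_Z(370 − (q_Z + q_W)) − 92q_Z.
∂π/∂q_Z = 278 − 2q_Z − q_W = 0, so q_Z = 139 − 0.5q_W.
For W: ∂π/∂q_W = 274 − 5q_W − q_Z = 0 ⇒ q_W = 54.8 − 0.2q_Z.
Plugging q_W into Z's best response: q_Z = 139 − 0.5(54.8 − 0.2q_Z) ⇒ 0.9q_Z = 111.6, so q_Z = 124.
Then q_W = 54.8 − 0.2·124 = 30.

124, 30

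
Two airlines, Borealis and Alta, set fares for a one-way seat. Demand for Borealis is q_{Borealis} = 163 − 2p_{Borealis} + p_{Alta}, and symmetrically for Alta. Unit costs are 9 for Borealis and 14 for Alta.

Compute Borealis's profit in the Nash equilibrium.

Borealis's profit: π = (p_{Borealis} − 9)(163 − 2p_{Borealis} + p_{Alta}).
∂π/∂p_{Borealis} = 181 − 4p_{Borealis} + p_{Alta} = 0 ⇒ p_{Borealis} = 45.25 + 0.25p_{Alta}.
Similarly p_{Alta} = 47.75 + 0.25p_{Borealis}.
Substituting the second reaction function into the first: p_{Borealis} = 45.25 + 0.25(47.75 + 0.25p_{Borealis}), which gives 0.9375p_{Borealis} = 57.1875 ⇒ p_{Borealis} = 61.
Then p_{Alta} = 47.75 + 0.25·61 = 63.
q_{Borealis} = 163 − 2·61 + 63 = 104.
Profit = (61 − 9)·104 = 5408.

5408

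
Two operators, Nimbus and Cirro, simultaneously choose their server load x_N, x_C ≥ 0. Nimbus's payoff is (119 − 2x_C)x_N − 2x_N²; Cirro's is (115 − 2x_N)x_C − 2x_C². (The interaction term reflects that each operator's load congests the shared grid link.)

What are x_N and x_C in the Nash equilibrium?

Expanding Nimbus's payoff: 119x_N − 2x_Cx_N − 2x_N².
∂π/∂x_N = 119 − 2x_C − 4x_N = 0, so x_N = 29.75 − 0.5x_C.
Likewise for Cirro: x_C = 28.75 − 0.5x_N.
Solving the two reaction functions simultaneously: (1 − (−0.5)(−0.5))x_N = 29.75 − 0.5·28.75, so 0.75x_N = 15.375 and x_N = 20.5.
Then x_C = 28.75 − 0.5·20.5 = 18.5.

20.5, 18.5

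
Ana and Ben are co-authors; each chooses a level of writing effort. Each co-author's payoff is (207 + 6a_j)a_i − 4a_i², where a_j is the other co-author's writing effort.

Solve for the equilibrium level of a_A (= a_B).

103.5

Ana's payoff is (207 + 6a_B)a_A − 4a_A².
∂π/∂a_A = 207 + 6a_B − 8a_A = 0, so a_A = 25.875 + 0.75a_B.
By symmetry a_B = a_A; substituting into the reaction function, 0.25a_A = 25.875 and a_A = 103.5.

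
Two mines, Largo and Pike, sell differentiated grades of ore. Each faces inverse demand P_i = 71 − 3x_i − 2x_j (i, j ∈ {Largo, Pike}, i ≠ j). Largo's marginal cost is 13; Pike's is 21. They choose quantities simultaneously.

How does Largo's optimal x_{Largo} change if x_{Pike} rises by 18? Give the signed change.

-6

Mine Largo's profit: π = x_{Largo}(71 − 3x_{Largo} − 2x_{Pike}) − 13x_{Largo}.
∂π/∂x_{Largo} = 58 − 6x_{Largo} − 2x_{Pike} = 0 ⇒ x_{Largo} = 29/3 − (1/3)x_{Pike}.
The reaction-function slope is −1/3, so an 18-unit rise in x_{Pike} moves x_{Largo} by −1/3 × 18 = −6. Largo's best response falls — the actions are strategic substitutes.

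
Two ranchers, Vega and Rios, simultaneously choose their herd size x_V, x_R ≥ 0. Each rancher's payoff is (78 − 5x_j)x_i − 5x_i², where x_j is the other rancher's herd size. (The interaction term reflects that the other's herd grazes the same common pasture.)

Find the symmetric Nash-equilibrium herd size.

Vega's payoff is (78 − 5x_R)x_V − 5x_V².
∂π/∂x_V = 78 − 5x_R − 10x_V = 0, so x_V = 7.8 − 0.5x_R.
The game is symmetric, so in equilibrium x_R = x_V: the reaction function gives 1.5x_V = 7.8, hence x_V = 5.2.

5.2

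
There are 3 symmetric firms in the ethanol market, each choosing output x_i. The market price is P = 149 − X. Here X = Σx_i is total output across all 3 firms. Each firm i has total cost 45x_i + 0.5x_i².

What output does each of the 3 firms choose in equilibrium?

A representative firm's profit is π_i = x_i(149 − X) − 45x_i − 0.5x_i², with X = x_i + Σ_{j≠i} x_j.
First-order condition: 104 − 3x_i − Σ_{j≠i} x_j = 0.
With identical firms, set every x_j = x: then 104 − 3x − 2x = 0, i.e. x = 104/5 = 20.8.

20.8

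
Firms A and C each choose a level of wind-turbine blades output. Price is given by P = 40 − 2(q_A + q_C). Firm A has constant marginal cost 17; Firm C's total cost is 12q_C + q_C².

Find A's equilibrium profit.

33.62

Firm A's profit: π = q_A(40 − 2(q_A + q_C)) − 17q_A.
∂π/∂q_A = 23 − 4q_A − 2q_C = 0, so q_A = 5.75 − 0.5q_C.
For C: ∂π/∂q_C = 28 − 6q_C − 2q_A = 0 ⇒ q_C = 14/3 − (1/3)q_A.
Solving the two reaction functions simultaneously: (1 − (−0.5)(−1/3))q_A = 5.75 − 0.5·(14/3), so (5/6)q_A = 41/12 and q_A = 4.1.
Then q_C = 14/3 − (1/3)·4.1 = 3.3.
Price P = 40 − 2·7.4 = 25.2.
A's profit: (25.2 − 17)·4.1 = 33.62.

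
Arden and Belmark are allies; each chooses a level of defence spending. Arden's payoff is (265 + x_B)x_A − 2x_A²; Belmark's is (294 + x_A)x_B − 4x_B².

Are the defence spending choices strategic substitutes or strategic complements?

strategic complements

Expanding Arden's payoff: 265x_A + x_Bx_A − 2x_A².
∂π/∂x_A = 265 + x_B − 4x_A = 0, so x_A = 66.25 + 0.25x_B.
The best-response slope dx_A/dx_B = 0.25 > 0: the reaction function is upward-sloping, so the choices are strategic complements.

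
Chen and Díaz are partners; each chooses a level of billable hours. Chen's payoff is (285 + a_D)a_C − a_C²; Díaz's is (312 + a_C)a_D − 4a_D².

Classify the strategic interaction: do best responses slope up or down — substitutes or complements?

Expanding Chen's payoff: 285a_C + a_Da_C − a_C².
∂π/∂a_C = 285 + a_D − 2a_C = 0, so a_C = 142.5 + 0.5a_D.
The best-response slope da_C/da_D = 0.5 > 0: the reaction function is upward-sloping, so the choices are strategic complements.

strategic complements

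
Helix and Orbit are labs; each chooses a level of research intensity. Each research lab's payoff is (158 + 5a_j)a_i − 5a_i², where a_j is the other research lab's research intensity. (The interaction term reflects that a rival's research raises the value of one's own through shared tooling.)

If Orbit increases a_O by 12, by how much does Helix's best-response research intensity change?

6

Helix's payoff is (158 + 5a_O)a_H − 5a_H².
∂π/∂a_H = 158 + 5a_O − 10a_H = 0, so a_H = 15.8 + 0.5a_O.
The reaction-function slope is 0.5, so a 12-unit rise in a_O moves a_H by 0.5 × 12 = 6. Helix's best response rises — the actions are strategic complements.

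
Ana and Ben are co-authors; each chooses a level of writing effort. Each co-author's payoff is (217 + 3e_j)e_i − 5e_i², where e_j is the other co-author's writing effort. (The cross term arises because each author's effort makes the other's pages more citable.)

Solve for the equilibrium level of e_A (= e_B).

Ana's payoff is (217 + 3e_B)e_A − 5e_A².
∂π/∂e_A = 217 + 3e_B − 10e_A = 0, so e_A = 21.7 + 0.3e_B.
Setting e_A = e_B in the reaction function: e_A = 21.7 + 0.3e_A, so e_A = 21.7 / 0.7 = 31.

31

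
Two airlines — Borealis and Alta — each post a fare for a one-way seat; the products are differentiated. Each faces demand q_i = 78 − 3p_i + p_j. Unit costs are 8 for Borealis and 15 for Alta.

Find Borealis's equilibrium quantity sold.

39

Borealis's profit: π = (p_{Borealis} − 8)(78 − 3p_{Borealis} + p_{Alta}).
∂π/∂p_{Borealis} = 102 − 6p_{Borealis} + p_{Alta} = 0 ⇒ p_{Borealis} = 17 + (1/6)p_{Alta}.
Similarly p_{Alta} = 20.5 + (1/6)p_{Borealis}.
Plugging p_{Alta} into Borealis's best response: p_{Borealis} = 17 + (1/6)(20.5 + (1/6)p_{Borealis}) ⇒ (35/36)p_{Borealis} = 245/12, so p_{Borealis} = 21.
Then p_{Alta} = 20.5 + (1/6)·21 = 24.
q_{Borealis} = 78 − 3·21 + 24 = 39.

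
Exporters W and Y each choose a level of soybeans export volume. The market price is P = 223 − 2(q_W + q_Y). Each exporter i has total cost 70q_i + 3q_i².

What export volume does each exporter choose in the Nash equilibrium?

12.75

Exporter W's profit: π = q_W(223 − 2(q_W + q_Y)) − 70q_W − 3q_W².
∂π/∂q_W = 153 − 10q_W − 2q_Y = 0, so q_W = 15.3 − 0.2q_Y.
Setting q_W = q_Y in the reaction function: q_W = 15.3 − 0.2q_W, so q_W = 15.3 / 1.2 = 12.75.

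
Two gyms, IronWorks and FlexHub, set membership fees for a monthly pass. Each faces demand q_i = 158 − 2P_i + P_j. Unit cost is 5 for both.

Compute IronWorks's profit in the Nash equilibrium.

IronWorks's profit: π = (P_{IronWorks} − 5)(158 − 2P_{IronWorks} + P_{FlexHub}).
∂π/∂P_{IronWorks} = 168 − 4P_{IronWorks} + P_{FlexHub} = 0 ⇒ P_{IronWorks} = 42 + 0.25P_{FlexHub}.
The game is symmetric, so in equilibrium P_{FlexHub} = P_{IronWorks}: the reaction function gives 0.75P_{IronWorks} = 42, hence P_{IronWorks} = 56.
q_{IronWorks} = 158 − 2·56 + 56 = 102.
Profit = (56 − 5)·102 = 5202.

5202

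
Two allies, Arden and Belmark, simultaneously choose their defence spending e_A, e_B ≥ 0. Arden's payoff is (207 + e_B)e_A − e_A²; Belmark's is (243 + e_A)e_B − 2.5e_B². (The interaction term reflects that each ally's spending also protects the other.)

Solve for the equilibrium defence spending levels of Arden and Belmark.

142, 77

Expanding Arden's payoff: 207e_A + e_Be_A − e_A².
∂π/∂e_A = 207 + e_B − 2e_A = 0, so e_A = 103.5 + 0.5e_B.
Likewise for Belmark: e_B = 48.6 + 0.2e_A.
Plugging e_B into Arden's best response: e_A = 103.5 + 0.5(48.6 + 0.2e_A) ⇒ 0.9e_A = 127.8, so e_A = 142.
Then e_B = 48.6 + 0.2·142 = 77.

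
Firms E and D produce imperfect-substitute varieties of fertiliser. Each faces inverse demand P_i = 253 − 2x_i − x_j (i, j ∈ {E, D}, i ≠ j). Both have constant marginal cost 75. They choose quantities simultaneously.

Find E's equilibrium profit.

Firm E's profit: π = x_E(253 − 2x_E − x_D) − 75x_E.
∂π/∂x_E = 178 − 4x_E − x_D = 0 ⇒ x_E = 44.5 − 0.25x_D.
The game is symmetric, so in equilibrium x_D = x_E: the reaction function gives 1.25x_E = 44.5, hence x_E = 35.6.
P_E = 253 − 2·35.6 − 35.6 = 146.2.
Profit = (146.2 − 75)·35.6 = 2534.72.

2534.72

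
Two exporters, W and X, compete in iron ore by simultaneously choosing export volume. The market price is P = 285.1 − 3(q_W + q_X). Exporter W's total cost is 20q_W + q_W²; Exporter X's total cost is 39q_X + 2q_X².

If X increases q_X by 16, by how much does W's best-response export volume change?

-6

Exporter W's profit: π = q_W(285.1 − 3(q_W + q_X)) − 20q_W − q_W².
∂π/∂q_W = 265.1 − 8q_W − 3q_X = 0, so q_W = 33.1375 − 0.375q_X.
The reaction-function slope is −0.375, so a 16-unit rise in q_X moves q_W by −0.375 × 16 = −6. W's best response falls — the actions are strategic substitutes.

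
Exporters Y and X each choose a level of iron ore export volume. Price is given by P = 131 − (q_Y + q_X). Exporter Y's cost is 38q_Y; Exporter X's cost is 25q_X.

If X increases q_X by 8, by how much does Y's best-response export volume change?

Exporter Y's profit: π = q_Y(131 − (q_Y + q_X)) − 38q_Y.
∂π/∂q_Y = 93 − 2q_Y − q_X = 0, so q_Y = 46.5 − 0.5q_X.
The reaction-function slope is −0.5, so an 8-unit rise in q_X moves q_Y by −0.5 × 8 = −4. Y's best response falls — the actions are strategic substitutes.

-4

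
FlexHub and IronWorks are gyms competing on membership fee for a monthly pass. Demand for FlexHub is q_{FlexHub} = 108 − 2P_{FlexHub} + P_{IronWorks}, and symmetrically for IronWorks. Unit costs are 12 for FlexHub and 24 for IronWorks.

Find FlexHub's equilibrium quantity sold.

FlexHub's profit: π = (P_{FlexHub} − 12)(108 − 2P_{FlexHub} + P_{IronWorks}).
∂π/∂P_{FlexHub} = 132 − 4P_{FlexHub} + P_{IronWorks} = 0 ⇒ P_{FlexHub} = 33 + 0.25P_{IronWorks}.
Similarly P_{IronWorks} = 39 + 0.25P_{FlexHub}.
Solving the two reaction functions simultaneously: (1 − (0.25)(0.25))P_{FlexHub} = 33 + 0.25·39, so 0.9375P_{FlexHub} = 42.75 and P_{FlexHub} = 45.6.
Then P_{IronWorks} = 39 + 0.25·45.6 = 50.4.
q_{FlexHub} = 108 − 2·45.6 + 50.4 = 67.2.

67.2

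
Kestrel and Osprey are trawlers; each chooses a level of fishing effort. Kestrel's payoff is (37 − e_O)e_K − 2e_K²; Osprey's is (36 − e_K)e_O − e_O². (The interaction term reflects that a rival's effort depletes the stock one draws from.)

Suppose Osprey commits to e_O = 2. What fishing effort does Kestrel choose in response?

8.75

Expanding Kestrel's payoff: 37e_K − e_Oe_K − 2e_K².
∂π/∂e_K = 37 − e_O − 4e_K = 0, so e_K = 9.25 − 0.25e_O.
At e_O = 2: e_K = 9.25 − 0.25·2 = 8.75.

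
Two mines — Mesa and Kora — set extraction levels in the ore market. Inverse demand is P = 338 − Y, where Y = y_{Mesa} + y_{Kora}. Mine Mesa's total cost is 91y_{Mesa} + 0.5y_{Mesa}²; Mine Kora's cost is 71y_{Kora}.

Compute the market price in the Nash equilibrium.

181.8

Mine Mesa's profit: π = y_{Mesa}(338 − (y_{Mesa} + y_{Kora})) − 91y_{Mesa} − 0.5y_{Mesa}².
∂π/∂y_{Mesa} = 247 − 3y_{Mesa} − y_{Kora} = 0, so y_{Mesa} = 247/3 − (1/3)y_{Kora}.
For Kora: ∂π/∂y_{Kora} = 267 − 2y_{Kora} − y_{Mesa} = 0 ⇒ y_{Kora} = 133.5 − 0.5y_{Mesa}.
Plugging y_{Kora} into Mesa's best response: y_{Mesa} = 247/3 − (1/3)(133.5 − 0.5y_{Mesa}) ⇒ (5/6)y_{Mesa} = 227/6, so y_{Mesa} = 45.4.
Then y_{Kora} = 133.5 − 0.5·45.4 = 110.8.
Equilibrium price: P = 338 − 156.2 = 181.8.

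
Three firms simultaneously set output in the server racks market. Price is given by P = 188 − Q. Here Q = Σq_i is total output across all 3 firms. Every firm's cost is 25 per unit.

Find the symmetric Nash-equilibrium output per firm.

A representative firm's profit is π_i = q_i(188 − Q) − 25q_i, with Q = q_i + Σ_{j≠i} q_j.
First-order condition: 163 − 2q_i − Σ_{j≠i} q_j = 0.
With identical firms, set every q_j = q: then 163 − 2q − 2q = 0, i.e. q = 163/4 = 40.75.

40.75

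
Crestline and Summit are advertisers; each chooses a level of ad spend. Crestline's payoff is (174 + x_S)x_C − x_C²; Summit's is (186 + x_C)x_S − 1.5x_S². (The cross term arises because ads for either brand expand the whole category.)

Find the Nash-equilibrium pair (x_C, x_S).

Expanding Crestline's payoff: 174x_C + x_Sx_C − x_C².
∂π/∂x_C = 174 + x_S − 2x_C = 0, so x_C = 87 + 0.5x_S.
Likewise for Summit: x_S = 62 + (1/3)x_C.
Solving the two reaction functions simultaneously: (1 − (0.5)(1/3))x_C = 87 + 0.5·62, so (5/6)x_C = 118 and x_C = 141.6.
Then x_S = 62 + (1/3)·141.6 = 109.2.

141.6, 109.2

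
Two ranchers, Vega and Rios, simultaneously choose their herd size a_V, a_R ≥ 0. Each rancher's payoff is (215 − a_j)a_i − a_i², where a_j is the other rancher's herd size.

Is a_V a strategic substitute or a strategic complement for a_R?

Vega's payoff is (215 − a_R)a_V − a_V².
∂π/∂a_V = 215 − a_R − 2a_V = 0, so a_V = 107.5 − 0.5a_R.
The best-response slope da_V/da_R = −0.5 < 0: the reaction function is downward-sloping, so the choices are strategic substitutes.

strategic substitutes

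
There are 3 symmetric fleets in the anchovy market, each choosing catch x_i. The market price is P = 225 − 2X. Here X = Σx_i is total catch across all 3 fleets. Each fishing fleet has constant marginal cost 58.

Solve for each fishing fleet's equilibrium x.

A representative fishing fleet's profit is π_i = x_i(225 − 2X) − 58x_i, with X = x_i + Σ_{j≠i} x_j.
First-order condition: 167 − 4x_i − 2Σ_{j≠i} x_j = 0.
Imposing symmetry (x_j = x for all j) turns Σ_{j≠i} x_j into 2x, so 167 = 8x and x = 20.875.

20.875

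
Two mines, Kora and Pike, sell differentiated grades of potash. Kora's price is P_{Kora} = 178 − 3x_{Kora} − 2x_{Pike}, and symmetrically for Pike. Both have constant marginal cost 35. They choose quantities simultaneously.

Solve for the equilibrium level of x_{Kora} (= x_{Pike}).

Mine Kora's profit: π = x_{Kora}(178 − 3x_{Kora} − 2x_{Pike}) − 35x_{Kora}.
∂π/∂x_{Kora} = 143 − 6x_{Kora} − 2x_{Pike} = 0 ⇒ x_{Kora} = 143/6 − (1/3)x_{Pike}.
Setting x_{Kora} = x_{Pike} in the reaction function: x_{Kora} = 143/6 − (1/3)x_{Kora}, so x_{Kora} = (143/6) / (4/3) = 17.875.

17.875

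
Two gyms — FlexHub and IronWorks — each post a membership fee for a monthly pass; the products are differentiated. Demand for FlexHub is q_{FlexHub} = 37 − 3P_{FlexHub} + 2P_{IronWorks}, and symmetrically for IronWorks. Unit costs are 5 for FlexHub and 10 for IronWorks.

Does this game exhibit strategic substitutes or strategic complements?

FlexHub's profit: π = (P_{FlexHub} − 5)(37 − 3P_{FlexHub} + 2P_{IronWorks}).
∂π/∂P_{FlexHub} = 52 − 6P_{FlexHub} + 2P_{IronWorks} = 0 ⇒ P_{FlexHub} = 26/3 + (1/3)P_{IronWorks}.
The best-response slope dP_{FlexHub}/dP_{IronWorks} = 1/3 > 0: the reaction function is upward-sloping, so the choices are strategic complements.

strategic complements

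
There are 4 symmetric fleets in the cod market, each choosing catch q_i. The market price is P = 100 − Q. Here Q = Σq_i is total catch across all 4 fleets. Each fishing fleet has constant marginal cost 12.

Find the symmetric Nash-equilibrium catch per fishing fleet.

A representative fishing fleet's profit is π_i = q_i(100 − Q) − 12q_i, with Q = q_i + Σ_{j≠i} q_j.
First-order condition: 88 − 2q_i − Σ_{j≠i} q_j = 0.
In a symmetric equilibrium every fishing fleet chooses the same q, so Σ_{j≠i} q_j = 3q. The condition becomes 88 − 5q = 0, giving q = 88/5 = 17.6.

17.6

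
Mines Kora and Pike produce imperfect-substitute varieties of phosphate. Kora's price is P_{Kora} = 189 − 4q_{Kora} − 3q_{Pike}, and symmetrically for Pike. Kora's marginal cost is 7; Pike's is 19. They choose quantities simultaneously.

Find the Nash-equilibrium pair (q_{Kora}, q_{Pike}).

Mine Kora's profit: π = q_{Kora}(189 − 4q_{Kora} − 3q_{Pike}) − 7q_{Kora}.
∂π/∂q_{Kora} = 182 − 8q_{Kora} − 3q_{Pike} = 0 ⇒ q_{Kora} = 22.75 − 0.375q_{Pike}.
Similarly q_{Pike} = 21.25 − 0.375q_{Kora}.
Plugging q_{Pike} into Kora's best response: q_{Kora} = 22.75 − 0.375(21.25 − 0.375q_{Kora}) ⇒ (55/64)q_{Kora} = 473/32, so q_{Kora} = 17.2.
Then q_{Pike} = 21.25 − 0.375·17.2 = 14.8.

17.2, 14.8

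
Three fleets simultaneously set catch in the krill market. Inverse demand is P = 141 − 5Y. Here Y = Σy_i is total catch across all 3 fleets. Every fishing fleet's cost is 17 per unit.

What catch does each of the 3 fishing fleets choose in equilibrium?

6.2

A representative fishing fleet's profit is π_i = y_i(141 − 5Y) − 17y_i, with Y = y_i + Σ_{j≠i} y_j.
First-order condition: 124 − 10y_i − 5Σ_{j≠i} y_j = 0.
With identical fishing fleets, set every y_j = y: then 124 − 10y − 10y = 0, i.e. y = 124/20 = 6.2.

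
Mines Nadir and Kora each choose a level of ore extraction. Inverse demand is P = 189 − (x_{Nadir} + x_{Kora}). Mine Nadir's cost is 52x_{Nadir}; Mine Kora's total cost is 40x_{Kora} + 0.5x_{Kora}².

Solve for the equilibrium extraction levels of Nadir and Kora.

52.4, 32.2

Mine Nadir's profit: π = x_{Nadir}(189 − (x_{Nadir} + x_{Kora})) − 52x_{Nadir}.
∂π/∂x_{Nadir} = 137 − 2x_{Nadir} − x_{Kora} = 0, so x_{Nadir} = 68.5 − 0.5x_{Kora}.
For Kora: ∂π/∂x_{Kora} = 149 − 3x_{Kora} − x_{Nadir} = 0 ⇒ x_{Kora} = 149/3 − (1/3)x_{Nadir}.
Solving the two reaction functions simultaneously: (1 − (−0.5)(−1/3))x_{Nadir} = 68.5 − 0.5·(149/3), so (5/6)x_{Nadir} = 131/3 and x_{Nadir} = 52.4.
Then x_{Kora} = 149/3 − (1/3)·52.4 = 32.2.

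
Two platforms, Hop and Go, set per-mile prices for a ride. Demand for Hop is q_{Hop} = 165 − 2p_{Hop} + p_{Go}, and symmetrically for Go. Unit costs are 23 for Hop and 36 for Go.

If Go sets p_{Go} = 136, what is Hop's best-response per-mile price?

Hop's profit: π = (p_{Hop} − 23)(165 − 2p_{Hop} + p_{Go}).
∂π/∂p_{Hop} = 211 − 4p_{Hop} + p_{Go} = 0 ⇒ p_{Hop} = 52.75 + 0.25p_{Go}.
At p_{Go} = 136: p_{Hop} = 52.75 + 0.25·136 = 86.75.

86.75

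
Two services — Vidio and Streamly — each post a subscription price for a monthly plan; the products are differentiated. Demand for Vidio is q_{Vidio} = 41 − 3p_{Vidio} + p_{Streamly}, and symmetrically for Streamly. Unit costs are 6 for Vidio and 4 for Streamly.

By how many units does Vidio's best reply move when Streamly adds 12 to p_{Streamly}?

Vidio's profit: π = (p_{Vidio} − 6)(41 − 3p_{Vidio} + p_{Streamly}).
∂π/∂p_{Vidio} = 59 − 6p_{Vidio} + p_{Streamly} = 0 ⇒ p_{Vidio} = 59/6 + (1/6)p_{Streamly}.
The reaction-function slope is 1/6, so a 12-unit rise in p_{Streamly} moves p_{Vidio} by 1/6 × 12 = 2. Vidio's best response rises — the actions are strategic complements.

2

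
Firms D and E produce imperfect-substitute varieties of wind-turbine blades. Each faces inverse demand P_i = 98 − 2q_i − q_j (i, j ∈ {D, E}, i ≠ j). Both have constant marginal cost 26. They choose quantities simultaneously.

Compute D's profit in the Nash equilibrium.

414.72

Firm D's profit: π = q_D(98 − 2q_D − q_E) − 26q_D.
∂π/∂q_D = 72 − 4q_D − q_E = 0 ⇒ q_D = 18 − 0.25q_E.
Setting q_D = q_E in the reaction function: q_D = 18 − 0.25q_D, so q_D = 18 / 1.25 = 14.4.
P_D = 98 − 2·14.4 − 14.4 = 54.8.
Profit = (54.8 − 26)·14.4 = 414.72.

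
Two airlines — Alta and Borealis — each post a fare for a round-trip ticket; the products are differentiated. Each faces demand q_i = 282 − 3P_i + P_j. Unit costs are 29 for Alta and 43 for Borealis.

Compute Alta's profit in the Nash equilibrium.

Alta's profit: π = (P_{Alta} − 29)(282 − 3P_{Alta} + P_{Borealis}).
∂π/∂P_{Alta} = 369 − 6P_{Alta} + P_{Borealis} = 0 ⇒ P_{Alta} = 61.5 + (1/6)P_{Borealis}.
Similarly P_{Borealis} = 68.5 + (1/6)P_{Alta}.
Solving the two reaction functions simultaneously: (1 − (1/6)(1/6))P_{Alta} = 61.5 + (1/6)·68.5, so (35/36)P_{Alta} = 875/12 and P_{Alta} = 75.
Then P_{Borealis} = 68.5 + (1/6)·75 = 81.
q_{Alta} = 282 − 3·75 + 81 = 138.
Profit = (75 − 29)·138 = 6348.

6348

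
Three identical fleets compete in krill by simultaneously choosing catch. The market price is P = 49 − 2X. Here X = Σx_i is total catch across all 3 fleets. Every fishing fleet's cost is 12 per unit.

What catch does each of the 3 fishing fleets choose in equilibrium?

4.625

A representative fishing fleet's profit is π_i = x_i(49 − 2X) − 12x_i, with X = x_i + Σ_{j≠i} x_j.
First-order condition: 37 − 4x_i − 2Σ_{j≠i} x_j = 0.
Imposing symmetry (x_j = x for all j) turns Σ_{j≠i} x_j into 2x, so 37 = 8x and x = 4.625.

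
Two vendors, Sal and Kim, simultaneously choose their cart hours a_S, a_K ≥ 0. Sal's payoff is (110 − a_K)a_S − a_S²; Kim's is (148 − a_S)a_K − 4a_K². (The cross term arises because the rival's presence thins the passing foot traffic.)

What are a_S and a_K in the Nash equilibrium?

48.8, 12.4

Expanding Sal's payoff: 110a_S − a_Ka_S − a_S².
∂π/∂a_S = 110 − a_K − 2a_S = 0, so a_S = 55 − 0.5a_K.
Likewise for Kim: a_K = 18.5 − 0.125a_S.
Substituting the second reaction function into the first: a_S = 55 − 0.5(18.5 − 0.125a_S), which gives 0.9375a_S = 45.75 ⇒ a_S = 48.8.
Then a_K = 18.5 − 0.125·48.8 = 12.4.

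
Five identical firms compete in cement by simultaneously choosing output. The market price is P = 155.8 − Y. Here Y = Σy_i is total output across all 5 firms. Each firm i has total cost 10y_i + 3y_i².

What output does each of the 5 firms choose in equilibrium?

12.15

A representative firm's profit is π_i = y_i(155.8 − Y) − 10y_i − 3y_i², with Y = y_i + Σ_{j≠i} y_j.
First-order condition: 145.8 − 8y_i − Σ_{j≠i} y_j = 0.
With identical firms, set every y_j = y: then 145.8 − 8y − 4y = 0, i.e. y = 145.8/12 = 12.15.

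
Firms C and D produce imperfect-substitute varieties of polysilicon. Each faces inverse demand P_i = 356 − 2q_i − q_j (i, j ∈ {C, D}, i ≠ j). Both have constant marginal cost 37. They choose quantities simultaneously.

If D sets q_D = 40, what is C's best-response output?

Firm C's profit: π = q_C(356 − 2q_C − q_D) − 37q_C.
∂π/∂q_C = 319 − 4q_C − q_D = 0 ⇒ q_C = 79.75 − 0.25q_D.
At q_D = 40: q_C = 79.75 − 0.25·40 = 69.75.

69.75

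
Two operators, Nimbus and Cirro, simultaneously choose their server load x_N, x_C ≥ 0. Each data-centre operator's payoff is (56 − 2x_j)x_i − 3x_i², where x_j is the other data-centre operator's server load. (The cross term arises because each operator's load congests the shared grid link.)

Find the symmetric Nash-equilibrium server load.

7

Nimbus's payoff is (56 − 2x_C)x_N − 3x_N².
∂π/∂x_N = 56 − 2x_C − 6x_N = 0, so x_N = 28/3 − (1/3)x_C.
Setting x_N = x_C in the reaction function: x_N = 28/3 − (1/3)x_N, so x_N = (28/3) / (4/3) = 7.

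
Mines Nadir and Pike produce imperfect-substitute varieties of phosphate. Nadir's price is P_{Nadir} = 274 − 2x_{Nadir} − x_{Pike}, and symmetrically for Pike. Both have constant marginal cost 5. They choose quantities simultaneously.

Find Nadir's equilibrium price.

Mine Nadir's profit: π = x_{Nadir}(274 − 2x_{Nadir} − x_{Pike}) − 5x_{Nadir}.
∂π/∂x_{Nadir} = 269 − 4x_{Nadir} − x_{Pike} = 0 ⇒ x_{Nadir} = 67.25 − 0.25x_{Pike}.
The game is symmetric, so in equilibrium x_{Pike} = x_{Nadir}: the reaction function gives 1.25x_{Nadir} = 67.25, hence x_{Nadir} = 53.8.
P_{Nadir} = 274 − 2·53.8 − 53.8 = 112.6.

112.6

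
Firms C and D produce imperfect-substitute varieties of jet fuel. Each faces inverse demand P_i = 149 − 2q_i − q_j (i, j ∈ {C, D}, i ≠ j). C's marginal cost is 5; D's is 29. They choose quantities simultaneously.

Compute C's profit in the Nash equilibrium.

1848.32

Firm C's profit: π = q_C(149 − 2q_C − q_D) − 5q_C.
∂π/∂q_C = 144 − 4q_C − q_D = 0 ⇒ q_C = 36 − 0.25q_D.
Similarly q_D = 30 − 0.25q_C.
Substituting the second reaction function into the first: q_C = 36 − 0.25(30 − 0.25q_C), which gives 0.9375q_C = 28.5 ⇒ q_C = 30.4.
Then q_D = 30 − 0.25·30.4 = 22.4.
P_C = 149 − 2·30.4 − 22.4 = 65.8.
Profit = (65.8 − 5)·30.4 = 1848.32.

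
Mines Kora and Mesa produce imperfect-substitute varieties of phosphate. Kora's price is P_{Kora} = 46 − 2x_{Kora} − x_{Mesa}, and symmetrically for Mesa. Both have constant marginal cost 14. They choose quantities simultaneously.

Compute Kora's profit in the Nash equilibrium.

Mine Kora's profit: π = x_{Kora}(46 − 2x_{Kora} − x_{Mesa}) − 14x_{Kora}.
∂π/∂x_{Kora} = 32 − 4x_{Kora} − x_{Mesa} = 0 ⇒ x_{Kora} = 8 − 0.25x_{Mesa}.
The game is symmetric, so in equilibrium x_{Mesa} = x_{Kora}: the reaction function gives 1.25x_{Kora} = 8, hence x_{Kora} = 6.4.
P_{Kora} = 46 − 2·6.4 − 6.4 = 26.8.
Profit = (26.8 − 14)·6.4 = 81.92.

81.92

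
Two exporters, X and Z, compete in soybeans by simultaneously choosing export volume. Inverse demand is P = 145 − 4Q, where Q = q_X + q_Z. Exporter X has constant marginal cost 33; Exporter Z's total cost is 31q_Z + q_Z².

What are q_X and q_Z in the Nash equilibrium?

Exporter X's profit: π = q_X(145 − 4(q_X + q_Z)) − 33q_X.
∂π/∂q_X = 112 − 8q_X − 4q_Z = 0, so q_X = 14 − 0.5q_Z.
For Z: ∂π/∂q_Z = 114 − 10q_Z − 4q_X = 0 ⇒ q_Z = 11.4 − 0.4q_X.
Solving the two reaction functions simultaneously: (1 − (−0.5)(−0.4))q_X = 14 − 0.5·11.4, so 0.8q_X = 8.3 and q_X = 10.375.
Then q_Z = 11.4 − 0.4·10.375 = 7.25.

10.375, 7.25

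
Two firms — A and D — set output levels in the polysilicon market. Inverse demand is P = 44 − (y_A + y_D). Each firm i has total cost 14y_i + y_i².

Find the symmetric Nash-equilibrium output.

6

Firm A's profit: π = y_A(44 − (y_A + y_D)) − 14y_A − y_A².
∂π/∂y_A = 30 − 4y_A − y_D = 0, so y_A = 7.5 − 0.25y_D.
Setting y_A = y_D in the reaction function: y_A = 7.5 − 0.25y_A, so y_A = 7.5 / 1.25 = 6.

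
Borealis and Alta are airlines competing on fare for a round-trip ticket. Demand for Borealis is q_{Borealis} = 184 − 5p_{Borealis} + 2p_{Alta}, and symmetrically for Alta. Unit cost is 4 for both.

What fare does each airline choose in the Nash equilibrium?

Borealis's profit: π = (p_{Borealis} − 4)(184 − 5p_{Borealis} + 2p_{Alta}).
∂π/∂p_{Borealis} = 204 − 10p_{Borealis} + 2p_{Alta} = 0 ⇒ p_{Borealis} = 20.4 + 0.2p_{Alta}.
Setting p_{Borealis} = p_{Alta} in the reaction function: p_{Borealis} = 20.4 + 0.2p_{Borealis}, so p_{Borealis} = 20.4 / 0.8 = 25.5.

25.5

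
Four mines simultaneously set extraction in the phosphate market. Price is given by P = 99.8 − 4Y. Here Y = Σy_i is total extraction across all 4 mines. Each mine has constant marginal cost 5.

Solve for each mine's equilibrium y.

A representative mine's profit is π_i = y_i(99.8 − 4Y) − 5y_i, with Y = y_i + Σ_{j≠i} y_j.
First-order condition: 94.8 − 8y_i − 4Σ_{j≠i} y_j = 0.
Imposing symmetry (y_j = y for all j) turns Σ_{j≠i} y_j into 3y, so 94.8 = 20y and y = 4.74.

4.74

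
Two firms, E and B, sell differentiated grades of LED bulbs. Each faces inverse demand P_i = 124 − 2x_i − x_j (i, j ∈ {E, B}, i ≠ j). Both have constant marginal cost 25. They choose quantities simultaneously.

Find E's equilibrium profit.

784.08

Firm E's profit: π = x_E(124 − 2x_E − x_B) − 25x_E.
∂π/∂x_E = 99 − 4x_E − x_B = 0 ⇒ x_E = 24.75 − 0.25x_B.
Setting x_E = x_B in the reaction function: x_E = 24.75 − 0.25x_E, so x_E = 24.75 / 1.25 = 19.8.
P_E = 124 − 2·19.8 − 19.8 = 64.6.
Profit = (64.6 − 25)·19.8 = 784.08.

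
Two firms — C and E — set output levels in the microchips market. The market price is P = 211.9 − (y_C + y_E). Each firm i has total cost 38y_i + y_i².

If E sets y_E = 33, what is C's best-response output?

35.225

Firm C's profit: π = y_C(211.9 − (y_C + y_E)) − 38y_C − y_C².
∂π/∂y_C = 173.9 − 4y_C − y_E = 0, so y_C = 43.475 − 0.25y_E.
At y_E = 33: y_C = 43.475 − 0.25·33 = 35.225.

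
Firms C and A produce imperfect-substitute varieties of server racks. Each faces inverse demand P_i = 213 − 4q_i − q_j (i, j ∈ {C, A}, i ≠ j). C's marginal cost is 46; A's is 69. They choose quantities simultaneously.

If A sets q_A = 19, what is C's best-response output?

Firm C's profit: π = q_C(213 − 4q_C − q_A) − 46q_C.
∂π/∂q_C = 167 − 8q_C − q_A = 0 ⇒ q_C = 20.875 − 0.125q_A.
At q_A = 19: q_C = 20.875 − 0.125·19 = 18.5.

18.5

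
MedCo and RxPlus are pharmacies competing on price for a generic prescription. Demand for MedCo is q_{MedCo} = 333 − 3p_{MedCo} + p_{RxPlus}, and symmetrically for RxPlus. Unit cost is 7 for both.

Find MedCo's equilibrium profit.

12211.32

MedCo's profit: π = (p_{MedCo} − 7)(333 − 3p_{MedCo} + p_{RxPlus}).
∂π/∂p_{MedCo} = 354 − 6p_{MedCo} + p_{RxPlus} = 0 ⇒ p_{MedCo} = 59 + (1/6)p_{RxPlus}.
Setting p_{MedCo} = p_{RxPlus} in the reaction function: p_{MedCo} = 59 + (1/6)p_{MedCo}, so p_{MedCo} = 59 / (5/6) = 70.8.
q_{MedCo} = 333 − 3·70.8 + 70.8 = 191.4.
Profit = (70.8 − 7)·191.4 = 12211.32.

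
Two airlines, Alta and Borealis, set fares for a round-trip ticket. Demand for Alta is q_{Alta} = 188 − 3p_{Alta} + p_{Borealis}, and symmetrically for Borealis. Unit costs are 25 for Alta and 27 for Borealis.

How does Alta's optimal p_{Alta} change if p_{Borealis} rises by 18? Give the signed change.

3

Alta's profit: π = (p_{Alta} − 25)(188 − 3p_{Alta} + p_{Borealis}).
∂π/∂p_{Alta} = 263 − 6p_{Alta} + p_{Borealis} = 0 ⇒ p_{Alta} = 263/6 + (1/6)p_{Borealis}.
The reaction-function slope is 1/6, so an 18-unit rise in p_{Borealis} moves p_{Alta} by 1/6 × 18 = 3. Alta's best response rises — the actions are strategic complements.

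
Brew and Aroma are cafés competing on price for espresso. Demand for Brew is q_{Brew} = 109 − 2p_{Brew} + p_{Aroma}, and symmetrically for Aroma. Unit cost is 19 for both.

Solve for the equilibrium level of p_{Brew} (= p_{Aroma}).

Brew's profit: π = (p_{Brew} − 19)(109 − 2p_{Brew} + p_{Aroma}).
∂π/∂p_{Brew} = 147 − 4p_{Brew} + p_{Aroma} = 0 ⇒ p_{Brew} = 36.75 + 0.25p_{Aroma}.
Setting p_{Brew} = p_{Aroma} in the reaction function: p_{Brew} = 36.75 + 0.25p_{Brew}, so p_{Brew} = 36.75 / 0.75 = 49.

49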